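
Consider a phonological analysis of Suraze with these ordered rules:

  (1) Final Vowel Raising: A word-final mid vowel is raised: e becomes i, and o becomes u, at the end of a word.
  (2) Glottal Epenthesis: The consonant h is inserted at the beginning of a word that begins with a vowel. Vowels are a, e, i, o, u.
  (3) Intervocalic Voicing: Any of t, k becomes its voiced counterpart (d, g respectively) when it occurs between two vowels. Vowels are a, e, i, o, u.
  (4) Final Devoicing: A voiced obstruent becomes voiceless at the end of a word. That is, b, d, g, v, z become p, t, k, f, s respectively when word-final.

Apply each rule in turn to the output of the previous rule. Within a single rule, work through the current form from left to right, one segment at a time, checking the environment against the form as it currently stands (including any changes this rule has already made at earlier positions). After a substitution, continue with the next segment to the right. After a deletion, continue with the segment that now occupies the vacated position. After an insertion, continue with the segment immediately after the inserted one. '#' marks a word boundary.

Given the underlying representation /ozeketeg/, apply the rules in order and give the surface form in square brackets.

[hozegedek]

(1) Final Vowel Raising: no change — [ozeketeg]
(2) Glottal Epenthesis: [ozeketeg] → [hozeketeg]
(3) Intervocalic Voicing: [hozeketeg] → [hozegedeg]
(4) Final Devoicing: [hozegedeg] → [hozegedek]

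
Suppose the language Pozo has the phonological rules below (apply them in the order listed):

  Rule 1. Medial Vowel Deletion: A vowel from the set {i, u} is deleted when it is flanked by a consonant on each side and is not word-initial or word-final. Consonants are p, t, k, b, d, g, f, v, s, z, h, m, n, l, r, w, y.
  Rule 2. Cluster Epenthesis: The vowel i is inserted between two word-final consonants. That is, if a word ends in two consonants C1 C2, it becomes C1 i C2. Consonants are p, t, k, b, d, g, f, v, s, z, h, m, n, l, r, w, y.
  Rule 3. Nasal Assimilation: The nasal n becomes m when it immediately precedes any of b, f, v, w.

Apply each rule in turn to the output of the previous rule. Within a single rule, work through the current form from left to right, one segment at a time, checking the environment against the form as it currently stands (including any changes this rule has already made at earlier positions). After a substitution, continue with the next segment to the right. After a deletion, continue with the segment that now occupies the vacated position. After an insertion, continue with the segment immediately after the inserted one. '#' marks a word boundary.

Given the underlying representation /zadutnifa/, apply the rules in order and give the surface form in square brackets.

Rule 1 Medial Vowel Deletion: [zadutnifa] → [zadtnfa]
Rule 2 Cluster Epenthesis: no change — [zadtnfa]
Rule 3 Nasal Assimilation: [zadtnfa] → [zadtmfa]

[zadtmfa]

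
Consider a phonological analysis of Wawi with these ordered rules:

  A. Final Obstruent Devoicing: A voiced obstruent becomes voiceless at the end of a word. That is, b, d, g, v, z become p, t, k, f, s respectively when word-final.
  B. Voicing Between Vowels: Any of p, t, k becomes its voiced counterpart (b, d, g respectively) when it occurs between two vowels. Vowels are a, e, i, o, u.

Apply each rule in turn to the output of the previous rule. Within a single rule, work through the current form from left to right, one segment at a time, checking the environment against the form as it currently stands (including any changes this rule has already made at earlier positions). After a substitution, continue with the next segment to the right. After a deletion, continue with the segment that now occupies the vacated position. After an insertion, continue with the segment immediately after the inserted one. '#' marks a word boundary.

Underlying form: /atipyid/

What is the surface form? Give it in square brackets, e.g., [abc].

A Final Obstruent Devoicing: [atipyid] → [atipyit]
B Voicing Between Vowels: [atipyit] → [adipyit]

[adipyit]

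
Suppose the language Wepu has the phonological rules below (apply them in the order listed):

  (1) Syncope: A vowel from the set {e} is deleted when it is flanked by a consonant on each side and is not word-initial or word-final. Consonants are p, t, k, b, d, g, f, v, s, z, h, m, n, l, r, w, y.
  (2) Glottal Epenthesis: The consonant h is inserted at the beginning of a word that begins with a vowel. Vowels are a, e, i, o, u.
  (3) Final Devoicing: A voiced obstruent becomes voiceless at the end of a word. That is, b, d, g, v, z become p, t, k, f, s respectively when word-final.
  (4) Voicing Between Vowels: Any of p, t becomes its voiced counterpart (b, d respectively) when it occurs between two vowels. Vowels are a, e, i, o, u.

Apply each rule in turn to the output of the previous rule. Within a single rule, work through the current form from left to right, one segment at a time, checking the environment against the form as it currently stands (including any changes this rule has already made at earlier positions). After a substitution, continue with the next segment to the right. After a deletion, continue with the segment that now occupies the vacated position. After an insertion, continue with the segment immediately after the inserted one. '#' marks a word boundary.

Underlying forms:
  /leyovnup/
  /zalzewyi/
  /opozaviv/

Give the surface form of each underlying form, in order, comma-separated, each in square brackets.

/leyovnup/:
  (1) Syncope: [leyovnup] → [lyovnup]
  (2) Glottal Epenthesis: no change — [lyovnup]
  (3) Final Devoicing: no change — [lyovnup]
  (4) Voicing Between Vowels: no change — [lyovnup]
/zalzewyi/:
  (1) Syncope: [zalzewyi] → [zalzwyi]
  (2) Glottal Epenthesis: no change — [zalzwyi]
  (3) Final Devoicing: no change — [zalzwyi]
  (4) Voicing Between Vowels: no change — [zalzwyi]
/opozaviv/:
  (1) Syncope: no change — [opozaviv]
  (2) Glottal Epenthesis: [opozaviv] → [hopozaviv]
  (3) Final Devoicing: [hopozaviv] → [hopozavif]
  (4) Voicing Between Vowels: [hopozavif] → [hobozavif]

[lyovnup], [zalzwyi], [hobozavif]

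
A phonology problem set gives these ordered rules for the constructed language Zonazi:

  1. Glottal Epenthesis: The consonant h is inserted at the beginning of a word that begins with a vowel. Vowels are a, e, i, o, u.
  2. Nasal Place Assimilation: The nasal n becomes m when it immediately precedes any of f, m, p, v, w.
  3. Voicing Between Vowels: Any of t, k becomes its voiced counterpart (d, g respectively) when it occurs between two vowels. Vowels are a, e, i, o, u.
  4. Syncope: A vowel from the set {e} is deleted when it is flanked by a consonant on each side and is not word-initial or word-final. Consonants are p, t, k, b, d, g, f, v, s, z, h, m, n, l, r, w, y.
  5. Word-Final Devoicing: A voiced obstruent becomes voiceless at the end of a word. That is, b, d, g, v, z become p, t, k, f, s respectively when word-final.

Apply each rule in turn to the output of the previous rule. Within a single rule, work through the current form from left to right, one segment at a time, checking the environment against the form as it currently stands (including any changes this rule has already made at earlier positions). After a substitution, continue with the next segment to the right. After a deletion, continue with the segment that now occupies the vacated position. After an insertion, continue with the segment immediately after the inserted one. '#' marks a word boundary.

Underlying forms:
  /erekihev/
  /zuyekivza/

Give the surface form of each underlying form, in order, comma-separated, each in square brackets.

/erekihev/:
  1 Glottal Epenthesis: [erekihev] → [herekihev]
  2 Nasal Place Assimilation: no change — [herekihev]
  3 Voicing Between Vowels: [herekihev] → [heregihev]
  4 Syncope: [heregihev] → [hrgihv]
  5 Word-Final Devoicing: [hrgihv] → [hrgihf]
/zuyekivza/:
  1 Glottal Epenthesis: no change — [zuyekivza]
  2 Nasal Place Assimilation: no change — [zuyekivza]
  3 Voicing Between Vowels: [zuyekivza] → [zuyegivza]
  4 Syncope: [zuyegivza] → [zuygivza]
  5 Word-Final Devoicing: no change — [zuygivza]

[hrgihf], [zuygivza]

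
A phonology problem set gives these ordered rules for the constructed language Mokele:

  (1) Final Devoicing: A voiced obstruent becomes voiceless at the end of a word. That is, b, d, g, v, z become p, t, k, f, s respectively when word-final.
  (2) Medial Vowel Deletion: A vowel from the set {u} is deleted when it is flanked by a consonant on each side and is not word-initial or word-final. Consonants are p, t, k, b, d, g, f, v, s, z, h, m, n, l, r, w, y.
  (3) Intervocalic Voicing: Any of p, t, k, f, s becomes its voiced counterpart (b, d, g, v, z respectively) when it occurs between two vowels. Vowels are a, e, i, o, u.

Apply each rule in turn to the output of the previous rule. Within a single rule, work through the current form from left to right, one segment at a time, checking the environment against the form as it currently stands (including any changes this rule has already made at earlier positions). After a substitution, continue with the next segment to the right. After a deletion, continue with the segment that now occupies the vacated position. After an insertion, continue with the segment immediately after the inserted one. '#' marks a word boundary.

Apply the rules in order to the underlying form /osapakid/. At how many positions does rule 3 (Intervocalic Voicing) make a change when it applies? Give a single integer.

3

(1) Final Devoicing: [osapakid] → [osapakit]
(2) Medial Vowel Deletion: no change — [osapakit]
(3) Intervocalic Voicing: [osapakit] → [ozabagit]
Rule 3 changed 3 position(s).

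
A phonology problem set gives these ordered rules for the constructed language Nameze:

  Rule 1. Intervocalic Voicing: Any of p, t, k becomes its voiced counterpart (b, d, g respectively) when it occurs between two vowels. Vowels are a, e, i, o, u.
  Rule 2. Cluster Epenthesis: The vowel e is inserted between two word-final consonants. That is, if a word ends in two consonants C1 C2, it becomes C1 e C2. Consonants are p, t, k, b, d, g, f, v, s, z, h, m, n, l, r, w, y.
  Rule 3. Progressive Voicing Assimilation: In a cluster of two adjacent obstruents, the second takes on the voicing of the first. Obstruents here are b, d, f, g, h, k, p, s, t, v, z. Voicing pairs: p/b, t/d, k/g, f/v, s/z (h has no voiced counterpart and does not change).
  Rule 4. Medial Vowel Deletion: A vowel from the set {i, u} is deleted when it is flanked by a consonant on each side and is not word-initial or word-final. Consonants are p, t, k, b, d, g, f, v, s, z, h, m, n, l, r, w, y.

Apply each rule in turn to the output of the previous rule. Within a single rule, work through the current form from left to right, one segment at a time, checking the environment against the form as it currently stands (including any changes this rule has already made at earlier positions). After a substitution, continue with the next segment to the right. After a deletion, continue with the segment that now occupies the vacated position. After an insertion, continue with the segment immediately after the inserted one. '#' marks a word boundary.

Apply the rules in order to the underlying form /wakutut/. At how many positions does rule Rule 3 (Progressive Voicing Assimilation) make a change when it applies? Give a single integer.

0

Rule 1 Intervocalic Voicing: [wakutut] → [wagudut]
Rule 2 Cluster Epenthesis: no change — [wagudut]
Rule 3 Progressive Voicing Assimilation: no change — [wagudut]
Rule 4 Medial Vowel Deletion: [wagudut] → [wagdt]
Rule Rule 3 changed 0 position(s).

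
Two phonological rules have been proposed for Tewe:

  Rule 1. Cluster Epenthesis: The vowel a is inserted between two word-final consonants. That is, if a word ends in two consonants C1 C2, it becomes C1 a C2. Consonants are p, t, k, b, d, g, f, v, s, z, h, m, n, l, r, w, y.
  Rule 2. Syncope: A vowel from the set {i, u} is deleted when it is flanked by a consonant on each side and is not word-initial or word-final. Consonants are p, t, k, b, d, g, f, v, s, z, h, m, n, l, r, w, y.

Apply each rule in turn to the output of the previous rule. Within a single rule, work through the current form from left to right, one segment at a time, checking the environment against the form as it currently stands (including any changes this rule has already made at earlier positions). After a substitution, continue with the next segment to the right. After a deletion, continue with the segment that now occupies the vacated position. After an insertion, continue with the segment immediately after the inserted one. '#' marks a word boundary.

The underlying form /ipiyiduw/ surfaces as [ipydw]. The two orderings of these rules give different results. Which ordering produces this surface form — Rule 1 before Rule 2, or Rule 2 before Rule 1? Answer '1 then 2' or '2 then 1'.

1 then 2

Order 1 then 2:
  1 Cluster Epenthesis: no change — [ipiyiduw]
  2 Syncope: [ipiyiduw] → [ipydw]
  result: [ipydw]
Order 2 then 1:
  2 Syncope: [ipiyiduw] → [ipydw]
  1 Cluster Epenthesis: [ipydw] → [ipydaw]
  result: [ipydaw]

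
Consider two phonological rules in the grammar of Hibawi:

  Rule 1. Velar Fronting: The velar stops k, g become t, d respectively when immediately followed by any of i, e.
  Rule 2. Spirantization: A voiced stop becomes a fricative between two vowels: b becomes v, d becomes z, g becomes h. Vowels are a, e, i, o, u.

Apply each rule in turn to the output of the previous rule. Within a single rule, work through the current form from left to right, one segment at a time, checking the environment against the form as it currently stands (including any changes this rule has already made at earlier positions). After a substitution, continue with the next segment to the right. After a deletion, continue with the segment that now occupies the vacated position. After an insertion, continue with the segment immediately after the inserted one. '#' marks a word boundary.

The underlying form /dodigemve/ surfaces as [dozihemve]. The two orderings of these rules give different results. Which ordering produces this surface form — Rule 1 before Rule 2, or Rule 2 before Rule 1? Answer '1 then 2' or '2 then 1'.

Order 1 then 2:
  1 Velar Fronting: [dodigemve] → [dodidemve]
  2 Spirantization: [dodidemve] → [dozizemve]
  result: [dozizemve]
Order 2 then 1:
  2 Spirantization: [dodigemve] → [dozihemve]
  1 Velar Fronting: no change — [dozihemve]
  result: [dozihemve]

2 then 1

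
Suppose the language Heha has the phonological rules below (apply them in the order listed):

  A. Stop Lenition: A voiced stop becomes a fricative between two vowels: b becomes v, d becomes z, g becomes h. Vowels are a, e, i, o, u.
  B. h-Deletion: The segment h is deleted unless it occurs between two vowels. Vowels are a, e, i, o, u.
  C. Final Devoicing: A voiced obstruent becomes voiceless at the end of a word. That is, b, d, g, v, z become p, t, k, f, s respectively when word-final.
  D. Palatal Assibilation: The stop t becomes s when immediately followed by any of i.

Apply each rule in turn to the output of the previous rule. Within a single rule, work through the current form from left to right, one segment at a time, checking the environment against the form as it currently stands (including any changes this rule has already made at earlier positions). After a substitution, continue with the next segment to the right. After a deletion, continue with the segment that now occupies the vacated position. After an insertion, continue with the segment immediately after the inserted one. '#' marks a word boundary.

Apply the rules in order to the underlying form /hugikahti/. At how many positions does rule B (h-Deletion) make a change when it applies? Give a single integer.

2

A Stop Lenition: [hugikahti] → [huhikahti]
B h-Deletion: [huhikahti] → [uhikati]
C Final Devoicing: no change — [uhikati]
D Palatal Assibilation: [uhikati] → [uhikasi]
Rule B changed 2 position(s).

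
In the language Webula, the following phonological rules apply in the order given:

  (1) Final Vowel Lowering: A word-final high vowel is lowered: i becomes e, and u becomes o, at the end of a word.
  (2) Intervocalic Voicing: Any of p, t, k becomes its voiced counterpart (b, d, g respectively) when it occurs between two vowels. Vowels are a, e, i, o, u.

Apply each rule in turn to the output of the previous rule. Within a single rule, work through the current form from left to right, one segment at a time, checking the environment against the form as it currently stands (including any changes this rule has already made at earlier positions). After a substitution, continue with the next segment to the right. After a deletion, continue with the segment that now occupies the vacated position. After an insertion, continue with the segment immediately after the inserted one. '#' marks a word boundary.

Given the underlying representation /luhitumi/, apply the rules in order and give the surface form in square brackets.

[luhidume]

(1) Final Vowel Lowering: [luhitumi] → [luhitume]
(2) Intervocalic Voicing: [luhitume] → [luhidume]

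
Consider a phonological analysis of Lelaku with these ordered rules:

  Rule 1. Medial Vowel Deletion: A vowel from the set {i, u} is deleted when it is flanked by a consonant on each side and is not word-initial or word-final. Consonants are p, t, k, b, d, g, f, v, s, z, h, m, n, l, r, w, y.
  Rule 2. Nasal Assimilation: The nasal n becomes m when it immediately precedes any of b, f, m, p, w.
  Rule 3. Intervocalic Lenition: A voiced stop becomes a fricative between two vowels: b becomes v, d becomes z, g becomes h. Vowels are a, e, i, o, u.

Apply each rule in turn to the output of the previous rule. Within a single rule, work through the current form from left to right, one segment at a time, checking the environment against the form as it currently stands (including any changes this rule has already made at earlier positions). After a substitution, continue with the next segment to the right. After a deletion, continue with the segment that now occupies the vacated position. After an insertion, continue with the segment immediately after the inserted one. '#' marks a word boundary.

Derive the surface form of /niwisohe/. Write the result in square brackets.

[mwsohe]

Rule 1 Medial Vowel Deletion: [niwisohe] → [nwsohe]
Rule 2 Nasal Assimilation: [nwsohe] → [mwsohe]
Rule 3 Intervocalic Lenition: no change — [mwsohe]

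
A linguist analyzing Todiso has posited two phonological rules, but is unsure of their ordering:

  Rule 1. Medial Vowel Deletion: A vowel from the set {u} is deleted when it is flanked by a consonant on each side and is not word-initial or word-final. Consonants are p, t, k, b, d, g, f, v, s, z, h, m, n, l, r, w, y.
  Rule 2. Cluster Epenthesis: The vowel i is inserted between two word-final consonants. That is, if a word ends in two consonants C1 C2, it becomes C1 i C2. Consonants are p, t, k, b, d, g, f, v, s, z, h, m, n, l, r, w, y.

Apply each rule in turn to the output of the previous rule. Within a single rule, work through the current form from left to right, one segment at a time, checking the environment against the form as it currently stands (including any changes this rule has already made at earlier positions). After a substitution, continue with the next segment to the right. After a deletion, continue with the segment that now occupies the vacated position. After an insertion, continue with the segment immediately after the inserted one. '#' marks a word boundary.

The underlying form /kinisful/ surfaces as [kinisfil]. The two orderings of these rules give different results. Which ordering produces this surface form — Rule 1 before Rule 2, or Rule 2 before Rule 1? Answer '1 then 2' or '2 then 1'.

Order 1 then 2:
  1 Medial Vowel Deletion: [kinisful] → [kinisfl]
  2 Cluster Epenthesis: [kinisfl] → [kinisfil]
  result: [kinisfil]
Order 2 then 1:
  2 Cluster Epenthesis: no change — [kinisful]
  1 Medial Vowel Deletion: [kinisful] → [kinisfl]
  result: [kinisfl]

1 then 2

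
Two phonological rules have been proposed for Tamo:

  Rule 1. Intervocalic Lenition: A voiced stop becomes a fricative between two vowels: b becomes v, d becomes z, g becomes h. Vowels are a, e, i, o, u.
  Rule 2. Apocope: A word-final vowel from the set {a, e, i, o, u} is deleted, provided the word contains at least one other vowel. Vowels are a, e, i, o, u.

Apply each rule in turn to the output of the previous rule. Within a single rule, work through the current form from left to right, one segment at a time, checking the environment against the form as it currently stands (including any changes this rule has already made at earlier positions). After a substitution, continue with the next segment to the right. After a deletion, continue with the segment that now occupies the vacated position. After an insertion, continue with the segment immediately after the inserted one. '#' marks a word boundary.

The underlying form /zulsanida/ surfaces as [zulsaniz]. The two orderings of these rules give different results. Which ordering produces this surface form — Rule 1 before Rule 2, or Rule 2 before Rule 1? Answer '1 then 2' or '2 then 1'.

1 then 2

Order 1 then 2:
  1 Intervocalic Lenition: [zulsanida] → [zulsaniza]
  2 Apocope: [zulsaniza] → [zulsaniz]
  result: [zulsaniz]
Order 2 then 1:
  2 Apocope: [zulsanida] → [zulsanid]
  1 Intervocalic Lenition: no change — [zulsanid]
  result: [zulsanid]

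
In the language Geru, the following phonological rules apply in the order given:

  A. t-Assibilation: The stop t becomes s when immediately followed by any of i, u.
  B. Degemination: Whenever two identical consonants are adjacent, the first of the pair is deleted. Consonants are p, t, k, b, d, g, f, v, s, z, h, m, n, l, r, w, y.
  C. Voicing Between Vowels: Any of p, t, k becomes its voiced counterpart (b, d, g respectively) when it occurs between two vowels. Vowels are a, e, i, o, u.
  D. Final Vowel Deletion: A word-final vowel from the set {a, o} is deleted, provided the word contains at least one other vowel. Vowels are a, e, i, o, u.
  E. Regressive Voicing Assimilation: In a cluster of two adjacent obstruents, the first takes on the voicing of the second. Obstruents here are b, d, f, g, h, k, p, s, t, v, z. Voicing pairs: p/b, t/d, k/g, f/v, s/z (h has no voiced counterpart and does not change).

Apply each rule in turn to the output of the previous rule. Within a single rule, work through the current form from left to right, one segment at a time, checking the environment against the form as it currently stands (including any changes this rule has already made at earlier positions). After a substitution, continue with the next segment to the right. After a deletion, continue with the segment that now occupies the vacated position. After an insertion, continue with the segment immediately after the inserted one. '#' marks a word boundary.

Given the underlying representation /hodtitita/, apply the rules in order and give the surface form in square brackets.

[hotsisid]

A t-Assibilation: [hodtitita] → [hodsisita]
B Degemination: no change — [hodsisita]
C Voicing Between Vowels: [hodsisita] → [hodsisida]
D Final Vowel Deletion: [hodsisida] → [hodsisid]
E Regressive Voicing Assimilation: [hodsisid] → [hotsisid]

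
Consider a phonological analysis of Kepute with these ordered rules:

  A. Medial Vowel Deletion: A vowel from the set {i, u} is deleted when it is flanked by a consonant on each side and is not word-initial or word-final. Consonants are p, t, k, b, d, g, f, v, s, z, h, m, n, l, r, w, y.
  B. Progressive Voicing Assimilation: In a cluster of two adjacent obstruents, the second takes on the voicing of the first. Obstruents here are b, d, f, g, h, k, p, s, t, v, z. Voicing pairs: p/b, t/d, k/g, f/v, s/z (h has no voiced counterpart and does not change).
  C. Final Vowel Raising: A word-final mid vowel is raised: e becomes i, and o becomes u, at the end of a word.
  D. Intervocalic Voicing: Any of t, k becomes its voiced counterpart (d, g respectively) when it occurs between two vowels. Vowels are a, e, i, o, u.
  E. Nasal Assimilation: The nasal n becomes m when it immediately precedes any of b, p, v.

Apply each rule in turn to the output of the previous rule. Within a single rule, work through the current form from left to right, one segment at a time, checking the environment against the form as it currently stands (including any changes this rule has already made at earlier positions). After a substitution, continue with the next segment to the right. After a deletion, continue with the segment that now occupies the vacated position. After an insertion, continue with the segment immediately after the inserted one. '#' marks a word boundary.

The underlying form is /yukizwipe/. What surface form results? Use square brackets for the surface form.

A Medial Vowel Deletion: [yukizwipe] → [ykzwpe]
B Progressive Voicing Assimilation: [ykzwpe] → [ykswpe]
C Final Vowel Raising: [ykswpe] → [ykswpi]
D Intervocalic Voicing: no change — [ykswpi]
E Nasal Assimilation: no change — [ykswpi]

[ykswpi]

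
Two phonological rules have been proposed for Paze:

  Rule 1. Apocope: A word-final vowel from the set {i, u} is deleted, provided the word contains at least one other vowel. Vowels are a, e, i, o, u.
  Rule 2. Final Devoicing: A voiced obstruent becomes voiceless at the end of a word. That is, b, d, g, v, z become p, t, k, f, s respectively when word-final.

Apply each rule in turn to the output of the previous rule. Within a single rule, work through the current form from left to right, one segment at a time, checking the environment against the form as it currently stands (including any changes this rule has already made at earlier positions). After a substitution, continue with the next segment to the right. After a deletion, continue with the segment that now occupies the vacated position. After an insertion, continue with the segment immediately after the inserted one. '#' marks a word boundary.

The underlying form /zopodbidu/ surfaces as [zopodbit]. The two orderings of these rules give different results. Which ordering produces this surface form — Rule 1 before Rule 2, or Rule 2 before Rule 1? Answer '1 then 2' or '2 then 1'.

1 then 2

Order 1 then 2:
  1 Apocope: [zopodbidu] → [zopodbid]
  2 Final Devoicing: [zopodbid] → [zopodbit]
  result: [zopodbit]
Order 2 then 1:
  2 Final Devoicing: no change — [zopodbidu]
  1 Apocope: [zopodbidu] → [zopodbid]
  result: [zopodbid]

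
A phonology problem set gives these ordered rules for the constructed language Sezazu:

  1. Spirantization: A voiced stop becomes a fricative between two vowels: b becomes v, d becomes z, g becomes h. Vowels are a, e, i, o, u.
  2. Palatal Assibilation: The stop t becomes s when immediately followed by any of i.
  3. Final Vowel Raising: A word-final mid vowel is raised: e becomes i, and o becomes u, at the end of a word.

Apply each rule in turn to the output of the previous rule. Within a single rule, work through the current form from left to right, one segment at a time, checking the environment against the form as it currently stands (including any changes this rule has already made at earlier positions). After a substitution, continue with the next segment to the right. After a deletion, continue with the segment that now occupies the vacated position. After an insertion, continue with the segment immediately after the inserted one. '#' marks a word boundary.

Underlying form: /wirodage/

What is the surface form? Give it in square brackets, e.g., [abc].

[wirozahi]

1 Spirantization: [wirodage] → [wirozahe]
2 Palatal Assibilation: no change — [wirozahe]
3 Final Vowel Raising: [wirozahe] → [wirozahi]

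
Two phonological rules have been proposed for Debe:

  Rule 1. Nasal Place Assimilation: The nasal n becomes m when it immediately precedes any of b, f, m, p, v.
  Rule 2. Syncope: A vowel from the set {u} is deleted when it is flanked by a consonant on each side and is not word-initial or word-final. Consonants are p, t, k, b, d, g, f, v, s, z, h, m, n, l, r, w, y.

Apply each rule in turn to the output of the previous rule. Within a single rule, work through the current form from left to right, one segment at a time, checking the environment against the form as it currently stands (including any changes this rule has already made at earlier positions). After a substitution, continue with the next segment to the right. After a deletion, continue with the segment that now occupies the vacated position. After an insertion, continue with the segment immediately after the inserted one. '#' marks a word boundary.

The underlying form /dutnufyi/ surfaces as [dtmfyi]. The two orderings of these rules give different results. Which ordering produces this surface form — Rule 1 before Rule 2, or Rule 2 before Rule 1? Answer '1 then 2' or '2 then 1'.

Order 1 then 2:
  1 Nasal Place Assimilation: no change — [dutnufyi]
  2 Syncope: [dutnufyi] → [dtnfyi]
  result: [dtnfyi]
Order 2 then 1:
  2 Syncope: [dutnufyi] → [dtnfyi]
  1 Nasal Place Assimilation: [dtnfyi] → [dtmfyi]
  result: [dtmfyi]

2 then 1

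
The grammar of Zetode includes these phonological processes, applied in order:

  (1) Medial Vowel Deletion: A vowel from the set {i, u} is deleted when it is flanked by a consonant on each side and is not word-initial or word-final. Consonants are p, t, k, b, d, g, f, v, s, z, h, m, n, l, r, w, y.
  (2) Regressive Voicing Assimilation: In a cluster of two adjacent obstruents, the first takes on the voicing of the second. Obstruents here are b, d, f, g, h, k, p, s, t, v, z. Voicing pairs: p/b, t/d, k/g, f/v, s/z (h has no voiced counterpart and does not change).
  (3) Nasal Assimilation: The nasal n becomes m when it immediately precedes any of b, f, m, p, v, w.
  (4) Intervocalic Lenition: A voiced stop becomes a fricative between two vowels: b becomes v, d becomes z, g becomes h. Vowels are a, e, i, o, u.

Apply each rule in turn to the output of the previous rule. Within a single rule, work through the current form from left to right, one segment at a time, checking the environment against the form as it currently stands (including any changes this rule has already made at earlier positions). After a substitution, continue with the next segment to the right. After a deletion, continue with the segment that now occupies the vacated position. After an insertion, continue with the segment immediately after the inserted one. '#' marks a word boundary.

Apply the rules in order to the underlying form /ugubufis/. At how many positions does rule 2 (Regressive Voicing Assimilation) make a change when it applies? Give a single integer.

1

(1) Medial Vowel Deletion: [ugubufis] → [ugbfs]
(2) Regressive Voicing Assimilation: [ugbfs] → [ugpfs]
(3) Nasal Assimilation: no change — [ugpfs]
(4) Intervocalic Lenition: no change — [ugpfs]
Rule 2 changed 1 position(s).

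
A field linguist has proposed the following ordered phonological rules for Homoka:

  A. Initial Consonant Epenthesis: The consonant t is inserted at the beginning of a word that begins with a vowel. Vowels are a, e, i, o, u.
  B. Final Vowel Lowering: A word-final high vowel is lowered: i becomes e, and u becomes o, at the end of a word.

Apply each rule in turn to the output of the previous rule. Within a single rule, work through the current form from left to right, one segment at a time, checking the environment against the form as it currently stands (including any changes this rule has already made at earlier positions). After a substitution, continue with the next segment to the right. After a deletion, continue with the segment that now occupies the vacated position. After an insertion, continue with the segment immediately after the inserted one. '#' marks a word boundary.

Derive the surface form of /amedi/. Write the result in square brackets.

[tamede]

A Initial Consonant Epenthesis: [amedi] → [tamedi]
B Final Vowel Lowering: [tamedi] → [tamede]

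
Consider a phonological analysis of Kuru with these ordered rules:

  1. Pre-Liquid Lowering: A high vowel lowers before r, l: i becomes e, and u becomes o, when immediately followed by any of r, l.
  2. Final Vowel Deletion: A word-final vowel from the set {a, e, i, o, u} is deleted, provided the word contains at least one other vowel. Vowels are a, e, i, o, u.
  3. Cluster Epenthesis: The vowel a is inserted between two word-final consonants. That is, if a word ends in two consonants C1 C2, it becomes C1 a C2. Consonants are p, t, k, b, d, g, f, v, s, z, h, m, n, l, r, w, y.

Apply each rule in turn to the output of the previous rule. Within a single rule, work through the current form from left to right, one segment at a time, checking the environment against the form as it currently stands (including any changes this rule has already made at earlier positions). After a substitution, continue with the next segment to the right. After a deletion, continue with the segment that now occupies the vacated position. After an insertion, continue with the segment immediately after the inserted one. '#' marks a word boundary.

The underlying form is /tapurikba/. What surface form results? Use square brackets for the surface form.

1 Pre-Liquid Lowering: [tapurikba] → [taporikba]
2 Final Vowel Deletion: [taporikba] → [taporikb]
3 Cluster Epenthesis: [taporikb] → [taporikab]

[taporikab]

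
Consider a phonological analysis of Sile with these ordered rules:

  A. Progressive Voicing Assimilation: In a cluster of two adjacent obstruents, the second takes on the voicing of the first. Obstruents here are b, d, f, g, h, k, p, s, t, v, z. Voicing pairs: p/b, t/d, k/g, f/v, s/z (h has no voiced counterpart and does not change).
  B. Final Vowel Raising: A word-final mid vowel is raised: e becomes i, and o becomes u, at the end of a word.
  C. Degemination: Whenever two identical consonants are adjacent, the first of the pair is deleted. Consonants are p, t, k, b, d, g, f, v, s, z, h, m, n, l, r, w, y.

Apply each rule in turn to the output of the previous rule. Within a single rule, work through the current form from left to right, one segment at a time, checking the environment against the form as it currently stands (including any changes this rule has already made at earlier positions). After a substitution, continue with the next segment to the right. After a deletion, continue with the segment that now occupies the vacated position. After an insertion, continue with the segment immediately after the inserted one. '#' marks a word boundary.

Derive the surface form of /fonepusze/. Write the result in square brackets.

[fonepusi]

A Progressive Voicing Assimilation: [fonepusze] → [fonepusse]
B Final Vowel Raising: [fonepusse] → [fonepussi]
C Degemination: [fonepussi] → [fonepusi]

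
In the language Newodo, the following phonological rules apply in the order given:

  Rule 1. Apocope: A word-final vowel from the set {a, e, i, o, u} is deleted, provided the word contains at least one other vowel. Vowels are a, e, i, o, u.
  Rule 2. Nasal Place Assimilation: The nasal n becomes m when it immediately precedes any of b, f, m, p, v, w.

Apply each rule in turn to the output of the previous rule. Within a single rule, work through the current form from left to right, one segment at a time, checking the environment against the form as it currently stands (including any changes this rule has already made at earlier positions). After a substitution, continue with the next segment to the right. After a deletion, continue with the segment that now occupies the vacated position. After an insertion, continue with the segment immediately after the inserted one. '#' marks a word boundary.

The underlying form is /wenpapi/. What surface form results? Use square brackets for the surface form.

Rule 1 Apocope: [wenpapi] → [wenpap]
Rule 2 Nasal Place Assimilation: [wenpap] → [wempap]

[wempap]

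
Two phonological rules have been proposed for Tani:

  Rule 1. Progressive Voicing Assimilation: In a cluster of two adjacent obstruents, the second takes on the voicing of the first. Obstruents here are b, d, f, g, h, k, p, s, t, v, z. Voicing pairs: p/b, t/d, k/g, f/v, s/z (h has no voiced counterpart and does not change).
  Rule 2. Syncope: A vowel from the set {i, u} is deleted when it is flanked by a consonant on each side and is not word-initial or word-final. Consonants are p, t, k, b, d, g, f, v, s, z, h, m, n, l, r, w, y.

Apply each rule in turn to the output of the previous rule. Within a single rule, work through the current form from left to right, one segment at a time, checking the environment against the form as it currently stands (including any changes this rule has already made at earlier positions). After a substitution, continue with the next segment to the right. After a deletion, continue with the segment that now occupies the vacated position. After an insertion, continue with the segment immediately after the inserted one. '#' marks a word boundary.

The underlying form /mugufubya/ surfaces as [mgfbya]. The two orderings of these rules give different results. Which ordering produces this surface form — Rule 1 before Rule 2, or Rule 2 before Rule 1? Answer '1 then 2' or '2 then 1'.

1 then 2

Order 1 then 2:
  1 Progressive Voicing Assimilation: no change — [mugufubya]
  2 Syncope: [mugufubya] → [mgfbya]
  result: [mgfbya]
Order 2 then 1:
  2 Syncope: [mugufubya] → [mgfbya]
  1 Progressive Voicing Assimilation: [mgfbya] → [mgvbya]
  result: [mgvbya]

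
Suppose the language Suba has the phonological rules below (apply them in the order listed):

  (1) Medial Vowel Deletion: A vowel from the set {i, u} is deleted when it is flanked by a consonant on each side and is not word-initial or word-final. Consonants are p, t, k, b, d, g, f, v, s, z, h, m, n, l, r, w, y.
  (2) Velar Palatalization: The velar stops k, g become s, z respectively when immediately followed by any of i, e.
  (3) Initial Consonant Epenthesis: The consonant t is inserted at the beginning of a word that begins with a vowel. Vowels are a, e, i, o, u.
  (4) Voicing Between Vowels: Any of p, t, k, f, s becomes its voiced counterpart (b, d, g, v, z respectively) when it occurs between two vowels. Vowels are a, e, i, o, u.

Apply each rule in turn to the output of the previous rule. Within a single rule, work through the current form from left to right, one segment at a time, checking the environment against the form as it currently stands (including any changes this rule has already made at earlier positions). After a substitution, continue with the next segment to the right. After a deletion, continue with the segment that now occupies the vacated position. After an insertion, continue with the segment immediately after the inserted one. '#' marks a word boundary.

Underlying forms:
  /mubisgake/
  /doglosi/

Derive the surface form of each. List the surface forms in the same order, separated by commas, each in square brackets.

[mbsgaze], [doglozi]

/mubisgake/:
  (1) Medial Vowel Deletion: [mubisgake] → [mbsgake]
  (2) Velar Palatalization: [mbsgake] → [mbsgase]
  (3) Initial Consonant Epenthesis: no change — [mbsgase]
  (4) Voicing Between Vowels: [mbsgase] → [mbsgaze]
/doglosi/:
  (1) Medial Vowel Deletion: no change — [doglosi]
  (2) Velar Palatalization: no change — [doglosi]
  (3) Initial Consonant Epenthesis: no change — [doglosi]
  (4) Voicing Between Vowels: [doglosi] → [doglozi]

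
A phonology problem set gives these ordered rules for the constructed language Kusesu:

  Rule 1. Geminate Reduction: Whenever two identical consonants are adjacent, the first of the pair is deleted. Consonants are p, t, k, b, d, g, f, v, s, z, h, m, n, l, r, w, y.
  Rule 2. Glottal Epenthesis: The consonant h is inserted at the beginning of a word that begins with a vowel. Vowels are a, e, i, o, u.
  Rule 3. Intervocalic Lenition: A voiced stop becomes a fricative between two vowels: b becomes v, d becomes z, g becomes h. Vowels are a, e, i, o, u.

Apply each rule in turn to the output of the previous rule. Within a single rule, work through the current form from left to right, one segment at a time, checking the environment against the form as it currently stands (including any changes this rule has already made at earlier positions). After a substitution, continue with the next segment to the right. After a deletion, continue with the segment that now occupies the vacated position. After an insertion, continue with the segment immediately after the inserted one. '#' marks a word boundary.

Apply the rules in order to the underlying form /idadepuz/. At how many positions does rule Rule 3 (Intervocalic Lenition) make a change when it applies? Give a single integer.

Rule 1 Geminate Reduction: no change — [idadepuz]
Rule 2 Glottal Epenthesis: [idadepuz] → [hidadepuz]
Rule 3 Intervocalic Lenition: [hidadepuz] → [hizazepuz]
Rule Rule 3 changed 2 position(s).

2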